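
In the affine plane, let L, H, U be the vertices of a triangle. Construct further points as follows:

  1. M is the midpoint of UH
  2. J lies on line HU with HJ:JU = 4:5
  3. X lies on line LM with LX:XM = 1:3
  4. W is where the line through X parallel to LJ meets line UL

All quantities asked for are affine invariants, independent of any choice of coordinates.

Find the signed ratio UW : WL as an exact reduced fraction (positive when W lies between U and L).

Work in coordinates with L = (0, 0), H = (1, 0), U = (0, 1).
1. M is the midpoint of UH ⇒ M = (1/2, 1/2)
2. J lies on line HU with HJ:JU = 4:5 ⇒ J = (5/9, 4/9)
3. X lies on line LM with LX:XM = 1:3 ⇒ X = (1/8, 1/8)
4. W is where the line through X parallel to LJ meets line UL ⇒ W = (0, 1/40)
W = U + t·(L−U) with t = 39/40, so UW:WL = t:(1−t) = 39/40:1/40

UW:WL = 39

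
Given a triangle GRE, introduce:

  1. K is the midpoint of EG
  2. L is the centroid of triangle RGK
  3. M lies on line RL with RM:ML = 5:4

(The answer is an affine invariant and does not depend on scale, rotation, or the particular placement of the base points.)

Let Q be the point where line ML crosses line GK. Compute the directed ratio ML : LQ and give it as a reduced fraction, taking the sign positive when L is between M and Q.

ML:LQ = 8/9

Set G = (0, 0), R = (1, 0), E = (0, 1); any affine frame gives the same invariant.
1. K is the midpoint of EG ⇒ K = (0, 1/2)
2. L is the centroid of triangle RGK ⇒ L = (1/3, 1/6)
3. M lies on line RL with RM:ML = 5:4 ⇒ M = (17/27, 5/54)
line ML meets GK at Q = (0, 1/4)
L = M + t·(Q−M) with t = 8/17, so ML:LQ = 8/17:9/17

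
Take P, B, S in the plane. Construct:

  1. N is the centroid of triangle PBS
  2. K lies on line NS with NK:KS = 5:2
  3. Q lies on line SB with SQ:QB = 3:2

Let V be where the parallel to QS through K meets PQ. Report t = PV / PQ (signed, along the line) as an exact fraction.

t = 19/21

Assign P = (0, 0), B = (1, 0), S = (0, 1) — the answer is frame-independent, so this choice is without loss of generality.
1. N is the centroid of triangle PBS ⇒ N = (1/3, 1/3)
2. K lies on line NS with NK:KS = 5:2 ⇒ K = (2/21, 17/21)
3. Q lies on line SB with SQ:QB = 3:2 ⇒ Q = (3/5, 2/5)
through K parallel to QS: direction (-3/5, 3/5); meets PQ at V = (19/35, 38/105)
V = P + t·(Q−P) with t = 19/21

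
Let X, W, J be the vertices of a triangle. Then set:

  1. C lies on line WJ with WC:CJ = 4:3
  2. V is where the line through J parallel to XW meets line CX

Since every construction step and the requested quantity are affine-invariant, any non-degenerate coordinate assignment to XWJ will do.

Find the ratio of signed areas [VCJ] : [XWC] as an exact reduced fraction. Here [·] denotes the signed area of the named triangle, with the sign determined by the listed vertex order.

Work in coordinates with X = (0, 0), W = (1, 0), J = (0, 1).
1. C lies on line WJ with WC:CJ = 4:3 ⇒ C = (3/7, 4/7)
2. V is where the line through J parallel to XW meets line CX ⇒ V = (3/4, 1)
2·[VCJ] = -9/28, 2·[XWC] = 4/7
[VCJ]:[XWC] = -9/28:4/7 = -9/16

[VCJ]:[XWC] = -9/16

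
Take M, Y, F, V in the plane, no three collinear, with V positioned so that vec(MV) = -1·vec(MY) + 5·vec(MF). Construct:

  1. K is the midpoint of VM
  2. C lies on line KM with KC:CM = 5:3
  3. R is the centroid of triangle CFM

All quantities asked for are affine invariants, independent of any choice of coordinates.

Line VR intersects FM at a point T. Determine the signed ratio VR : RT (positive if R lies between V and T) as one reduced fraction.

Assign M = (0, 0), Y = (1, 0), F = (0, 1), V = (-1, 5) — the answer is frame-independent, so this choice is without loss of generality.
1. K is the midpoint of VM ⇒ K = (-1/2, 5/2)
2. C lies on line KM with KC:CM = 5:3 ⇒ C = (-3/16, 15/16)
3. R is the centroid of triangle CFM ⇒ R = (-1/16, 31/48)
line VR meets FM at T = (0, 16/45)
R = V + t·(T−V) with t = 15/16, so VR:RT = 15/16:1/16

VR:RT = 15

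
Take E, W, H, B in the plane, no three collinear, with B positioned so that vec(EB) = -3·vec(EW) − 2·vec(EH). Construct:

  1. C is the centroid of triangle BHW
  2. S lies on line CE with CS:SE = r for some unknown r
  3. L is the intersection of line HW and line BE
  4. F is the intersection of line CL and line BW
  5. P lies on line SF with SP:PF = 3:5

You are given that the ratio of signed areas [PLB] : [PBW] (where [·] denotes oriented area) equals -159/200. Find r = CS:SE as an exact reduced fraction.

Work in coordinates with E = (0, 0), W = (1, 0), H = (0, 1), B = (-3, -2).
1. C is the centroid of triangle BHW ⇒ C = (-2/3, -1/3)
2. With CS:SE = r, write λ = r/(r+1) so S = C + λ·(E−C); S is affine-linear in λ
3. L is the intersection of line HW and line BE ⇒ L = (3/5, 2/5)
4. F is the intersection of line CL and line BW ⇒ F = (-7, -4)
5. P lies on line SF with SP:PF = 3:5 ⇒ P is an affine combination of earlier points and hence also affine-linear in λ
Every point depending on S is an affine combination of S and λ-independent points, so each such coordinate is linear in λ; the λ² term in each signed area is a multiple of (E−C)×(E−C) = 0, so 2·[PLB] and 2·[PBW] are each linear in λ. Evaluating at λ=0 and λ=1:
  2·[PLB] = 1/4·λ − 23/20,   2·[PBW] = 5/4
So [PLB]:[PBW] = (1/4·λ − 23/20) / (5/4). Setting this equal to -159/200:
  1/4·λ − 23/20 = -159/200·(5/4)  ⇒  λ = 5/8
Then r = λ/(1−λ) = (5/8)/(3/8) = 5/3. Check: with r = 5/3, S = (-1/4, -1/8) and [PLB]:[PBW] = -159/200 as required.

r = 5/3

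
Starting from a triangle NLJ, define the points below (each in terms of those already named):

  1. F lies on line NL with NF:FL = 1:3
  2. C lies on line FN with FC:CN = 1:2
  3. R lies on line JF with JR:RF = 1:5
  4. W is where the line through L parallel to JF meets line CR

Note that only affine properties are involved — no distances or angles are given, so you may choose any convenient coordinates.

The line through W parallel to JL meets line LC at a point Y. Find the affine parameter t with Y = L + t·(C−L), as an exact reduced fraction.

t = -15/2

Choose coordinates N = (0, 0), L = (1, 0), J = (0, 1).
1. F lies on line NL with NF:FL = 1:3 ⇒ F = (1/4, 0)
2. C lies on line FN with FC:CN = 1:2 ⇒ C = (1/6, 0)
3. R lies on line JF with JR:RF = 1:5 ⇒ R = (1/24, 5/6)
4. W is where the line through L parallel to JF meets line CR ⇒ W = (-13/12, 25/3)
through W parallel to JL: direction (1, -1); meets LC at Y = (29/4, 0)
Y = L + t·(C−L) with t = -15/2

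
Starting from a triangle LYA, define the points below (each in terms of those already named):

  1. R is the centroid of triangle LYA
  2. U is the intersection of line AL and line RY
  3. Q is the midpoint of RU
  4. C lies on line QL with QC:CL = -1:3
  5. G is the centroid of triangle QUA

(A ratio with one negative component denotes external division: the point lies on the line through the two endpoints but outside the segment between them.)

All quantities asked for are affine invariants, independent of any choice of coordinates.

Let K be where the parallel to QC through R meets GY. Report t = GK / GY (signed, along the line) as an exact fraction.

Choose coordinates L = (0, 0), Y = (1, 0), A = (0, 1).
1. R is the centroid of triangle LYA ⇒ R = (1/3, 1/3)
2. U is the intersection of line AL and line RY ⇒ U = (0, 1/2)
3. Q is the midpoint of RU ⇒ Q = (1/6, 5/12)
4. C lies on line QL with QC:CL = -1:3 ⇒ C = (1/4, 5/8)
5. G is the centroid of triangle QUA ⇒ G = (1/18, 23/36)
through R parallel to QC: direction (1/12, 5/24); meets GY at K = (10/27, 23/54)
K = G + t·(Y−G) with t = 1/3

t = 1/3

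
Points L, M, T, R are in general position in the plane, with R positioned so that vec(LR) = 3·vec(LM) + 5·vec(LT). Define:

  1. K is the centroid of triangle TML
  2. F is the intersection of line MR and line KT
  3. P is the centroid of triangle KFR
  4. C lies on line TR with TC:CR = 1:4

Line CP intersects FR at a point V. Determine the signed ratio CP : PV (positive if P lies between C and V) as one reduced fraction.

Set L = (0, 0), M = (1, 0), T = (0, 1), R = (3, 5); any affine frame gives the same invariant.
1. K is the centroid of triangle TML ⇒ K = (1/3, 1/3)
2. F is the intersection of line MR and line KT ⇒ F = (7/9, -5/9)
3. P is the centroid of triangle KFR ⇒ P = (37/27, 43/27)
4. C lies on line TR with TC:CR = 1:4 ⇒ C = (3/5, 9/5)
line CP meets FR at V = (29/18, 55/36)
P = C + t·(V−C) with t = 16/21, so CP:PV = 16/21:5/21

CP:PV = 16/5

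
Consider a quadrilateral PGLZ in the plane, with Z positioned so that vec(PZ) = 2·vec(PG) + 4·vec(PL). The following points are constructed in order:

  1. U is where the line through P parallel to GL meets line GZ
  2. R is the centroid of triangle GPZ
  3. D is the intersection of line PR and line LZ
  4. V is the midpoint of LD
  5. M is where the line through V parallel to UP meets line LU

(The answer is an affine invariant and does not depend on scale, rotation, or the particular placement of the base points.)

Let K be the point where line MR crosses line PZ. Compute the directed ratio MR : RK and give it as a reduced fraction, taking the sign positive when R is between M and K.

MR:RK = 143/4

Assign P = (0, 0), G = (1, 0), L = (0, 1), Z = (2, 4) — the answer is frame-independent, so this choice is without loss of generality.
1. U is where the line through P parallel to GL meets line GZ ⇒ U = (4/5, -4/5)
2. R is the centroid of triangle GPZ ⇒ R = (1, 4/3)
3. D is the intersection of line PR and line LZ ⇒ D = (-6, -8)
4. V is the midpoint of LD ⇒ V = (-3, -7/2)
5. M is where the line through V parallel to UP meets line LU ⇒ M = (6, -25/2)
line MR meets PZ at K = (123/143, 246/143)
R = M + t·(K−M) with t = 143/147, so MR:RK = 143/147:4/147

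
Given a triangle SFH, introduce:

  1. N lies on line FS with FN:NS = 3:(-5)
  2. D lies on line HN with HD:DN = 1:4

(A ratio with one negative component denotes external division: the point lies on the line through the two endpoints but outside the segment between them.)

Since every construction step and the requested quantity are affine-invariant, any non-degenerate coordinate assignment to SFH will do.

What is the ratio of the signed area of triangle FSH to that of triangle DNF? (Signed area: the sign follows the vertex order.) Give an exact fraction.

[FSH]:[DNF] = 5/6

Choose coordinates S = (0, 0), F = (1, 0), H = (0, 1).
1. N lies on line FS with FN:NS = 3:(-5) ⇒ N = (5/2, 0)
2. D lies on line HN with HD:DN = 1:4 ⇒ D = (1/2, 4/5)
2·[FSH] = -1, 2·[DNF] = -6/5
[FSH]:[DNF] = -1:-6/5 = 5/6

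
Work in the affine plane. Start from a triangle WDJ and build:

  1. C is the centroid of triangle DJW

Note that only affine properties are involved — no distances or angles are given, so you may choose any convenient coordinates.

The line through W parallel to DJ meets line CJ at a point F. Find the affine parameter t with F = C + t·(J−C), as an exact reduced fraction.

Choose coordinates W = (0, 0), D = (1, 0), J = (0, 1).
1. C is the centroid of triangle DJW ⇒ C = (1/3, 1/3)
through W parallel to DJ: direction (-1, 1); meets CJ at F = (1, -1)
F = C + t·(J−C) with t = -2

t = -2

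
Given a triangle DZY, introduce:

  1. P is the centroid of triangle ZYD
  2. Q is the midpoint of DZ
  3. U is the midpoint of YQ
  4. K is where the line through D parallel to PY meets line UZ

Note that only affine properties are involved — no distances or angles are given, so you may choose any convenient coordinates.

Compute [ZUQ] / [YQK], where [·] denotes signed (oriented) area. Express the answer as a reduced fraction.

Work in coordinates with D = (0, 0), Z = (1, 0), Y = (0, 1).
1. P is the centroid of triangle ZYD ⇒ P = (1/3, 1/3)
2. Q is the midpoint of DZ ⇒ Q = (1/2, 0)
3. U is the midpoint of YQ ⇒ U = (1/4, 1/2)
4. K is where the line through D parallel to PY meets line UZ ⇒ K = (-1/2, 1)
2·[ZUQ] = 1/4, 2·[YQK] = -1/2
[ZUQ]:[YQK] = 1/4:-1/2 = -1/2

[ZUQ]:[YQK] = -1/2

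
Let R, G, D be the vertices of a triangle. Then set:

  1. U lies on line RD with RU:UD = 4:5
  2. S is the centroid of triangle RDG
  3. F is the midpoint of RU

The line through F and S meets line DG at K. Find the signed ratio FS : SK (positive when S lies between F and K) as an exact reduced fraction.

Assign R = (0, 0), G = (1, 0), D = (0, 1) — the answer is frame-independent, so this choice is without loss of generality.
1. U lies on line RD with RU:UD = 4:5 ⇒ U = (0, 4/9)
2. S is the centroid of triangle RDG ⇒ S = (1/3, 1/3)
3. F is the midpoint of RU ⇒ F = (0, 2/9)
line FS meets DG at K = (7/12, 5/12)
S = F + t·(K−F) with t = 4/7, so FS:SK = 4/7:3/7

FS:SK = 4/3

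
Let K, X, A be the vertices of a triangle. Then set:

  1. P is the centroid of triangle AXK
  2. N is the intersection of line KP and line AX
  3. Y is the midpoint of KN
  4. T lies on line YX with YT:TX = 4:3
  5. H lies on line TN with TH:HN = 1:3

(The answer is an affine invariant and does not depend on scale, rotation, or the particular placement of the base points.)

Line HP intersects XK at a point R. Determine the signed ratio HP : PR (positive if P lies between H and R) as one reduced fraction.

HP:PR = -43/112

Set K = (0, 0), X = (1, 0), A = (0, 1); any affine frame gives the same invariant.
1. P is the centroid of triangle AXK ⇒ P = (1/3, 1/3)
2. N is the intersection of line KP and line AX ⇒ N = (1/2, 1/2)
3. Y is the midpoint of KN ⇒ Y = (1/4, 1/4)
4. T lies on line YX with YT:TX = 4:3 ⇒ T = (19/28, 3/28)
5. H lies on line TN with TH:HN = 1:3 ⇒ H = (71/112, 23/112)
line HP meets XK at R = (48/43, 0)
P = H + t·(R−H) with t = -43/69, so HP:PR = -43/69:112/69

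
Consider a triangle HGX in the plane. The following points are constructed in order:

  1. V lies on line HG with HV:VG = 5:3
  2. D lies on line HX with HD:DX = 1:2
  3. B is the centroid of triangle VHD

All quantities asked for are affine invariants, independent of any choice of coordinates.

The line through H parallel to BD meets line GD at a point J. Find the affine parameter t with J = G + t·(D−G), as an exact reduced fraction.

t = 16/11

Choose coordinates H = (0, 0), G = (1, 0), X = (0, 1).
1. V lies on line HG with HV:VG = 5:3 ⇒ V = (5/8, 0)
2. D lies on line HX with HD:DX = 1:2 ⇒ D = (0, 1/3)
3. B is the centroid of triangle VHD ⇒ B = (5/24, 1/9)
through H parallel to BD: direction (-5/24, 2/9); meets GD at J = (-5/11, 16/33)
J = G + t·(D−G) with t = 16/11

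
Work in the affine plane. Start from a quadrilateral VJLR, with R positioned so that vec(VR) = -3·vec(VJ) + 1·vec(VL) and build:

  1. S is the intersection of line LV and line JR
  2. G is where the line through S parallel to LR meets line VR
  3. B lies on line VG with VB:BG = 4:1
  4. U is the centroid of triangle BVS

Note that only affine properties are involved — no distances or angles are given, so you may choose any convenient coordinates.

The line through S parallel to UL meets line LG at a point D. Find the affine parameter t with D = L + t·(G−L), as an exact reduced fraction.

Assign V = (0, 0), J = (1, 0), L = (0, 1), R = (-3, 1) — the answer is frame-independent, so this choice is without loss of generality.
1. S is the intersection of line LV and line JR ⇒ S = (0, 1/4)
2. G is where the line through S parallel to LR meets line VR ⇒ G = (-3/4, 1/4)
3. B lies on line VG with VB:BG = 4:1 ⇒ B = (-3/5, 1/5)
4. U is the centroid of triangle BVS ⇒ U = (-1/5, 3/20)
through S parallel to UL: direction (1/5, 17/20); meets LG at D = (3/13, 16/13)
D = L + t·(G−L) with t = -4/13

t = -4/13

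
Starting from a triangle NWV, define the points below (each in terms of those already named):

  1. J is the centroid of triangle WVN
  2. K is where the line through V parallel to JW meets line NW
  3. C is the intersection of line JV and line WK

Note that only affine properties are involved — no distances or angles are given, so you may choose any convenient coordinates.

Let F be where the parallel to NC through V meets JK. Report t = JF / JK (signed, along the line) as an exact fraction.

t = -2

Choose coordinates N = (0, 0), W = (1, 0), V = (0, 1).
1. J is the centroid of triangle WVN ⇒ J = (1/3, 1/3)
2. K is where the line through V parallel to JW meets line NW ⇒ K = (2, 0)
3. C is the intersection of line JV and line WK ⇒ C = (1/2, 0)
through V parallel to NC: direction (1/2, 0); meets JK at F = (-3, 1)
F = J + t·(K−J) with t = -2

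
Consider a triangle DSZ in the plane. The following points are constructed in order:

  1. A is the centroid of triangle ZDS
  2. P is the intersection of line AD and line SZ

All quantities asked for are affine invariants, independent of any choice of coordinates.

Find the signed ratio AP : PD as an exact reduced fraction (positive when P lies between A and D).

Set D = (0, 0), S = (1, 0), Z = (0, 1); any affine frame gives the same invariant.
1. A is the centroid of triangle ZDS ⇒ A = (1/3, 1/3)
2. P is the intersection of line AD and line SZ ⇒ P = (1/2, 1/2)
P = A + t·(D−A) with t = -1/2, so AP:PD = t:(1−t) = -1/2:3/2

AP:PD = -1/3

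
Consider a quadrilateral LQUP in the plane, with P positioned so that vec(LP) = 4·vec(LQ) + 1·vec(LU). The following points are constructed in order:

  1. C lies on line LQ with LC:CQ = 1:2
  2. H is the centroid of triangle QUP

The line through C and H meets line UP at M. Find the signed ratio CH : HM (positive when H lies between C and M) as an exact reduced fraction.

CH:HM = 2

Assign L = (0, 0), Q = (1, 0), U = (0, 1), P = (4, 1) — the answer is frame-independent, so this choice is without loss of generality.
1. C lies on line LQ with LC:CQ = 1:2 ⇒ C = (1/3, 0)
2. H is the centroid of triangle QUP ⇒ H = (5/3, 2/3)
line CH meets UP at M = (7/3, 1)
H = C + t·(M−C) with t = 2/3, so CH:HM = 2/3:1/3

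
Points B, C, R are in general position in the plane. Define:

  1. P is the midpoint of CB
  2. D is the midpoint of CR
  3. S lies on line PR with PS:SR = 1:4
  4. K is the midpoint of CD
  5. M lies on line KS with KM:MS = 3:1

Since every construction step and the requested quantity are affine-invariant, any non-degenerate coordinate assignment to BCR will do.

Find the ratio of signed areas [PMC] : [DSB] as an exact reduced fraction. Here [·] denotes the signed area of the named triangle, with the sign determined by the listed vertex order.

Assign B = (0, 0), C = (1, 0), R = (0, 1) — the answer is frame-independent, so this choice is without loss of generality.
1. P is the midpoint of CB ⇒ P = (1/2, 0)
2. D is the midpoint of CR ⇒ D = (1/2, 1/2)
3. S lies on line PR with PS:SR = 1:4 ⇒ S = (2/5, 1/5)
4. K is the midpoint of CD ⇒ K = (3/4, 1/4)
5. M lies on line KS with KM:MS = 3:1 ⇒ M = (39/80, 17/80)
2·[PMC] = -17/160, 2·[DSB] = -1/10
[PMC]:[DSB] = -17/160:-1/10 = 17/16

[PMC]:[DSB] = 17/16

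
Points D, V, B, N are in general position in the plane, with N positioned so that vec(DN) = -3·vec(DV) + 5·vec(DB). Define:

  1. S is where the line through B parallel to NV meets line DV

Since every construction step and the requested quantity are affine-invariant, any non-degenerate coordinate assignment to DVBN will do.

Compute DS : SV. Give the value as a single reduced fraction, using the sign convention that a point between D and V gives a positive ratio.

Work in coordinates with D = (0, 0), V = (1, 0), B = (0, 1), N = (-3, 5).
1. S is where the line through B parallel to NV meets line DV ⇒ S = (4/5, 0)
S = D + t·(V−D) with t = 4/5, so DS:SV = t:(1−t) = 4/5:1/5

DS:SV = 4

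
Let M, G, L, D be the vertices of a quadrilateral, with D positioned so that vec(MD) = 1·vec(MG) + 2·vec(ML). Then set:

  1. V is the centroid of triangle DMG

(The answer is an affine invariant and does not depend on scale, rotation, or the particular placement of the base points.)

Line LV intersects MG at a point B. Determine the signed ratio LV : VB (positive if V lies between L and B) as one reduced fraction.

LV:VB = 1/2

Assign M = (0, 0), G = (1, 0), L = (0, 1), D = (1, 2) — the answer is frame-independent, so this choice is without loss of generality.
1. V is the centroid of triangle DMG ⇒ V = (2/3, 2/3)
line LV meets MG at B = (2, 0)
V = L + t·(B−L) with t = 1/3, so LV:VB = 1/3:2/3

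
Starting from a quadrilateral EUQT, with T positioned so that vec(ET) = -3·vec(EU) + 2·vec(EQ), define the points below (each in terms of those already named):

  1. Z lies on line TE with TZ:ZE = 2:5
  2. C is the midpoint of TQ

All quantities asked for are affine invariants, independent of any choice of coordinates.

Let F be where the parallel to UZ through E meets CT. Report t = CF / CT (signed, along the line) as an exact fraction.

t = 9/2

Assign E = (0, 0), U = (1, 0), Q = (0, 1), T = (-3, 2) — the answer is frame-independent, so this choice is without loss of generality.
1. Z lies on line TE with TZ:ZE = 2:5 ⇒ Z = (-15/7, 10/7)
2. C is the midpoint of TQ ⇒ C = (-3/2, 3/2)
through E parallel to UZ: direction (-22/7, 10/7); meets CT at F = (-33/4, 15/4)
F = C + t·(T−C) with t = 9/2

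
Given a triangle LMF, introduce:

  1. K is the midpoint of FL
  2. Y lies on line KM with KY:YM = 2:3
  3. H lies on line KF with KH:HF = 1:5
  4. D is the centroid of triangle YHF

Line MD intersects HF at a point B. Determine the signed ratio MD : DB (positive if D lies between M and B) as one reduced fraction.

Assign L = (0, 0), M = (1, 0), F = (0, 1) — the answer is frame-independent, so this choice is without loss of generality.
1. K is the midpoint of FL ⇒ K = (0, 1/2)
2. Y lies on line KM with KY:YM = 2:3 ⇒ Y = (2/5, 3/10)
3. H lies on line KF with KH:HF = 1:5 ⇒ H = (0, 7/12)
4. D is the centroid of triangle YHF ⇒ D = (2/15, 113/180)
line MD meets HF at B = (0, 113/156)
D = M + t·(B−M) with t = 13/15, so MD:DB = 13/15:2/15

MD:DB = 13/2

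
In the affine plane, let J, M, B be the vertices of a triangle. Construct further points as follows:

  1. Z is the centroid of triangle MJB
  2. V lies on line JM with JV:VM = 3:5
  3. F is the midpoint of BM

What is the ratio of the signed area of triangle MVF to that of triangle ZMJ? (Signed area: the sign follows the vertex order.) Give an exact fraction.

[MVF]:[ZMJ] = 15/16

Assign J = (0, 0), M = (1, 0), B = (0, 1) — the answer is frame-independent, so this choice is without loss of generality.
1. Z is the centroid of triangle MJB ⇒ Z = (1/3, 1/3)
2. V lies on line JM with JV:VM = 3:5 ⇒ V = (3/8, 0)
3. F is the midpoint of BM ⇒ F = (1/2, 1/2)
2·[MVF] = -5/16, 2·[ZMJ] = -1/3
[MVF]:[ZMJ] = -5/16:-1/3 = 15/16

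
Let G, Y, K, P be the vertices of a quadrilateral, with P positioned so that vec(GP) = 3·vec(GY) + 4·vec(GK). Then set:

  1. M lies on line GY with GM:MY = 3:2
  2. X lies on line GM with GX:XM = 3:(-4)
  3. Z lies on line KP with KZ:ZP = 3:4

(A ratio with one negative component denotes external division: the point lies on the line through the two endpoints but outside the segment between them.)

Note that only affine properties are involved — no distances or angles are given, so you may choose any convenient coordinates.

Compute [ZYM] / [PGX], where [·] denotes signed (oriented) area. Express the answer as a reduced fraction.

[ZYM]:[PGX] = 8/63

Set G = (0, 0), Y = (1, 0), K = (0, 1), P = (3, 4); any affine frame gives the same invariant.
1. M lies on line GY with GM:MY = 3:2 ⇒ M = (3/5, 0)
2. X lies on line GM with GX:XM = 3:(-4) ⇒ X = (-9/5, 0)
3. Z lies on line KP with KZ:ZP = 3:4 ⇒ Z = (9/7, 16/7)
2·[ZYM] = -32/35, 2·[PGX] = -36/5
[ZYM]:[PGX] = -32/35:-36/5 = 8/63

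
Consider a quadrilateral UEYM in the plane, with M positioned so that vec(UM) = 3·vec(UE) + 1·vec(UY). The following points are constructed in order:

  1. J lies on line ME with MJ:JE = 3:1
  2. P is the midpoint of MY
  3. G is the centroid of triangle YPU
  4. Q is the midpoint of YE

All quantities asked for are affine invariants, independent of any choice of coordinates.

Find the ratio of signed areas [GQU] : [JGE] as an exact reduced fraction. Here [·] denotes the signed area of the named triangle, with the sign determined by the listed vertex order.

[GQU]:[JGE] = -2/11

Set U = (0, 0), E = (1, 0), Y = (0, 1), M = (3, 1); any affine frame gives the same invariant.
1. J lies on line ME with MJ:JE = 3:1 ⇒ J = (3/2, 1/4)
2. P is the midpoint of MY ⇒ P = (3/2, 1)
3. G is the centroid of triangle YPU ⇒ G = (1/2, 2/3)
4. Q is the midpoint of YE ⇒ Q = (1/2, 1/2)
2·[GQU] = -1/12, 2·[JGE] = 11/24
[GQU]:[JGE] = -1/12:11/24 = -2/11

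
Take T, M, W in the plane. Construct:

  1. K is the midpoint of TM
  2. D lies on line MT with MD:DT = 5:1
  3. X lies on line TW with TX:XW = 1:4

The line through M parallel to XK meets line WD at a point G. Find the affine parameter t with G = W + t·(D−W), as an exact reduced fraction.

t = 9/14

Set T = (0, 0), M = (1, 0), W = (0, 1); any affine frame gives the same invariant.
1. K is the midpoint of TM ⇒ K = (1/2, 0)
2. D lies on line MT with MD:DT = 5:1 ⇒ D = (1/6, 0)
3. X lies on line TW with TX:XW = 1:4 ⇒ X = (0, 1/5)
through M parallel to XK: direction (1/2, -1/5); meets WD at G = (3/28, 5/14)
G = W + t·(D−W) with t = 9/14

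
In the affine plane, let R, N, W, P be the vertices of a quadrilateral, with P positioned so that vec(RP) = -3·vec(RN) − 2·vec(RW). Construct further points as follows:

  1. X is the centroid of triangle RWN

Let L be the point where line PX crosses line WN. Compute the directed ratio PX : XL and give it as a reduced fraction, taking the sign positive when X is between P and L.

PX:XL = 17

Assign R = (0, 0), N = (1, 0), W = (0, 1), P = (-3, -2) — the answer is frame-independent, so this choice is without loss of generality.
1. X is the centroid of triangle RWN ⇒ X = (1/3, 1/3)
line PX meets WN at L = (9/17, 8/17)
X = P + t·(L−P) with t = 17/18, so PX:XL = 17/18:1/18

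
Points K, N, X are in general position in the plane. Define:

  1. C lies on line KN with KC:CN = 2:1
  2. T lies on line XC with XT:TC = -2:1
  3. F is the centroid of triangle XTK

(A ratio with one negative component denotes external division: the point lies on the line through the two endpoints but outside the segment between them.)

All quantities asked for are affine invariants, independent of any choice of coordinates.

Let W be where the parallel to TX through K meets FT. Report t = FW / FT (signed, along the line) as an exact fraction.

t = -2

Assign K = (0, 0), N = (1, 0), X = (0, 1) — the answer is frame-independent, so this choice is without loss of generality.
1. C lies on line KN with KC:CN = 2:1 ⇒ C = (2/3, 0)
2. T lies on line XC with XT:TC = -2:1 ⇒ T = (4/3, -1)
3. F is the centroid of triangle XTK ⇒ F = (4/9, 0)
through K parallel to TX: direction (-4/3, 2); meets FT at W = (-4/3, 2)
W = F + t·(T−F) with t = -2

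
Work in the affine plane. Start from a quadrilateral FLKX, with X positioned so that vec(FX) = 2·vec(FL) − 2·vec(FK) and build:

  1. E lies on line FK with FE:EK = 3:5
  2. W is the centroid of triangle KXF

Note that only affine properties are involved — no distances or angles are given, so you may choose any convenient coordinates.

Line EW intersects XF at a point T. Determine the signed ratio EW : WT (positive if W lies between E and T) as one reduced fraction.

Choose coordinates F = (0, 0), L = (1, 0), K = (0, 1), X = (2, -2).
1. E lies on line FK with FE:EK = 3:5 ⇒ E = (0, 3/8)
2. W is the centroid of triangle KXF ⇒ W = (2/3, -1/3)
line EW meets XF at T = (6, -6)
W = E + t·(T−E) with t = 1/9, so EW:WT = 1/9:8/9

EW:WT = 1/8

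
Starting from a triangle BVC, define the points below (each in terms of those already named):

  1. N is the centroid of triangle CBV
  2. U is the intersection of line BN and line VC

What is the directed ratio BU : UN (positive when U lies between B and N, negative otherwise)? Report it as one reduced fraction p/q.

BU:UN = -3

Assign B = (0, 0), V = (1, 0), C = (0, 1) — the answer is frame-independent, so this choice is without loss of generality.
1. N is the centroid of triangle CBV ⇒ N = (1/3, 1/3)
2. U is the intersection of line BN and line VC ⇒ U = (1/2, 1/2)
U = B + t·(N−B) with t = 3/2, so BU:UN = t:(1−t) = 3/2:-1/2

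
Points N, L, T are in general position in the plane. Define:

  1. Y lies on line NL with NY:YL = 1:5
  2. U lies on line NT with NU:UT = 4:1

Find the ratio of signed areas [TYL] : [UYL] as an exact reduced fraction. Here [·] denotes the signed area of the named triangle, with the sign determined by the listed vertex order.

[TYL]:[UYL] = 5/4

Set N = (0, 0), L = (1, 0), T = (0, 1); any affine frame gives the same invariant.
1. Y lies on line NL with NY:YL = 1:5 ⇒ Y = (1/6, 0)
2. U lies on line NT with NU:UT = 4:1 ⇒ U = (0, 4/5)
2·[TYL] = 5/6, 2·[UYL] = 2/3
[TYL]:[UYL] = 5/6:2/3 = 5/4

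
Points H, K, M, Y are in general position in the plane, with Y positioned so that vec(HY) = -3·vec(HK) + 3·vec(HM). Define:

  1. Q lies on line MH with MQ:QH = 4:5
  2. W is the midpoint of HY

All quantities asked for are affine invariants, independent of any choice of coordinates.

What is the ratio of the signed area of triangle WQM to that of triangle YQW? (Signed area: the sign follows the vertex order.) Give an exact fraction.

Assign H = (0, 0), K = (1, 0), M = (0, 1), Y = (-3, 3) — the answer is frame-independent, so this choice is without loss of generality.
1. Q lies on line MH with MQ:QH = 4:5 ⇒ Q = (0, 5/9)
2. W is the midpoint of HY ⇒ W = (-3/2, 3/2)
2·[WQM] = 2/3, 2·[YQW] = -5/6
[WQM]:[YQW] = 2/3:-5/6 = -4/5

[WQM]:[YQW] = -4/5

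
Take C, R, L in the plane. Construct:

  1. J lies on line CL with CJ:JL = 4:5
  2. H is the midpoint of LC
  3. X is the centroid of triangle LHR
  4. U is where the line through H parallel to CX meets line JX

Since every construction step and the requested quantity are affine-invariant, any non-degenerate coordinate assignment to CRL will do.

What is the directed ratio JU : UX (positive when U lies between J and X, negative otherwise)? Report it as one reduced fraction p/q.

Work in coordinates with C = (0, 0), R = (1, 0), L = (0, 1).
1. J lies on line CL with CJ:JL = 4:5 ⇒ J = (0, 4/9)
2. H is the midpoint of LC ⇒ H = (0, 1/2)
3. X is the centroid of triangle LHR ⇒ X = (1/3, 1/2)
4. U is where the line through H parallel to CX meets line JX ⇒ U = (-1/24, 7/16)
U = J + t·(X−J) with t = -1/8, so JU:UX = t:(1−t) = -1/8:9/8

JU:UX = -1/9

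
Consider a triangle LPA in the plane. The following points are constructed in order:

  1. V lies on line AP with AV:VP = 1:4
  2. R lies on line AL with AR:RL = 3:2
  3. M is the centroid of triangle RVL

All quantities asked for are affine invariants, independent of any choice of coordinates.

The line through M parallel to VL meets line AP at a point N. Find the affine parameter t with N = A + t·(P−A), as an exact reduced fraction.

t = 13/75

Work in coordinates with L = (0, 0), P = (1, 0), A = (0, 1).
1. V lies on line AP with AV:VP = 1:4 ⇒ V = (1/5, 4/5)
2. R lies on line AL with AR:RL = 3:2 ⇒ R = (0, 2/5)
3. M is the centroid of triangle RVL ⇒ M = (1/15, 2/5)
through M parallel to VL: direction (-1/5, -4/5); meets AP at N = (13/75, 62/75)
N = A + t·(P−A) with t = 13/75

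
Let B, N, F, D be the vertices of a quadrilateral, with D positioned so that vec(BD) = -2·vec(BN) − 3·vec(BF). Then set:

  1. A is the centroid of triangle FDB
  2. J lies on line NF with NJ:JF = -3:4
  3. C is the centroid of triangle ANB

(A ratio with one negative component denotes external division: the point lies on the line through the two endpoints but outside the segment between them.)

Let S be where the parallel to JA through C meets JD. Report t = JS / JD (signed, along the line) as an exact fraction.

Work in coordinates with B = (0, 0), N = (1, 0), F = (0, 1), D = (-2, -3).
1. A is the centroid of triangle FDB ⇒ A = (-2/3, -2/3)
2. J lies on line NF with NJ:JF = -3:4 ⇒ J = (4, -3)
3. C is the centroid of triangle ANB ⇒ C = (1/9, -2/9)
through C parallel to JA: direction (-14/3, 7/3); meets JD at S = (17/3, -3)
S = J + t·(D−J) with t = -5/18

t = -5/18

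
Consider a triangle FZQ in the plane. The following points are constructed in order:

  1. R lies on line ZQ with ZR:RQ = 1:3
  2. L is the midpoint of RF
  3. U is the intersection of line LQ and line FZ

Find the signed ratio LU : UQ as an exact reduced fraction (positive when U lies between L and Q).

Assign F = (0, 0), Z = (1, 0), Q = (0, 1) — the answer is frame-independent, so this choice is without loss of generality.
1. R lies on line ZQ with ZR:RQ = 1:3 ⇒ R = (3/4, 1/4)
2. L is the midpoint of RF ⇒ L = (3/8, 1/8)
3. U is the intersection of line LQ and line FZ ⇒ U = (3/7, 0)
U = L + t·(Q−L) with t = -1/7, so LU:UQ = t:(1−t) = -1/7:8/7

LU:UQ = -1/8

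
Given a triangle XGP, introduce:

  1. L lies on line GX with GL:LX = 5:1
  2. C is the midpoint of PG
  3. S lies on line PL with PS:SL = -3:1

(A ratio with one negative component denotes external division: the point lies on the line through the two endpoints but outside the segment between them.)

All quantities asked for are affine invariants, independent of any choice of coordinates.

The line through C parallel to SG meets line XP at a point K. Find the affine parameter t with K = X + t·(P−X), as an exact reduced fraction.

Choose coordinates X = (0, 0), G = (1, 0), P = (0, 1).
1. L lies on line GX with GL:LX = 5:1 ⇒ L = (1/6, 0)
2. C is the midpoint of PG ⇒ C = (1/2, 1/2)
3. S lies on line PL with PS:SL = -3:1 ⇒ S = (1/4, -1/2)
through C parallel to SG: direction (3/4, 1/2); meets XP at K = (0, 1/6)
K = X + t·(P−X) with t = 1/6

t = 1/6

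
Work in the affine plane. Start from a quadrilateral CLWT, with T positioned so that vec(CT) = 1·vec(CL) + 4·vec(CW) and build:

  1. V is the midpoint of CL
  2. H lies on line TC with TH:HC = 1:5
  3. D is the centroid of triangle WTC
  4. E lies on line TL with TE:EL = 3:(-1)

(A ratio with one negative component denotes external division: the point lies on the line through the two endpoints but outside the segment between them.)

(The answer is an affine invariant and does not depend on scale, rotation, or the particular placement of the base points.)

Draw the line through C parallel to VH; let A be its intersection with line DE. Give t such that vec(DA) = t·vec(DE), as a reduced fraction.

t = -5/31

Choose coordinates C = (0, 0), L = (1, 0), W = (0, 1), T = (1, 4).
1. V is the midpoint of CL ⇒ V = (1/2, 0)
2. H lies on line TC with TH:HC = 1:5 ⇒ H = (5/6, 10/3)
3. D is the centroid of triangle WTC ⇒ D = (1/3, 5/3)
4. E lies on line TL with TE:EL = 3:(-1) ⇒ E = (1, -2)
through C parallel to VH: direction (1/3, 10/3); meets DE at A = (7/31, 70/31)
A = D + t·(E−D) with t = -5/31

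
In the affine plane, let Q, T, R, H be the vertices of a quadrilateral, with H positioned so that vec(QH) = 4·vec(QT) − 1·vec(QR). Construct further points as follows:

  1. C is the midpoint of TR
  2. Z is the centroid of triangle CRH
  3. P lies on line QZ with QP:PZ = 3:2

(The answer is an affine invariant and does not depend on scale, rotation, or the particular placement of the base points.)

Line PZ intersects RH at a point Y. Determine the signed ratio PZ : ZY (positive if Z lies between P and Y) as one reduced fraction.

PZ:ZY = 22/5

Choose coordinates Q = (0, 0), T = (1, 0), R = (0, 1), H = (4, -1).
1. C is the midpoint of TR ⇒ C = (1/2, 1/2)
2. Z is the centroid of triangle CRH ⇒ Z = (3/2, 1/6)
3. P lies on line QZ with QP:PZ = 3:2 ⇒ P = (9/10, 1/10)
line PZ meets RH at Y = (18/11, 2/11)
Z = P + t·(Y−P) with t = 22/27, so PZ:ZY = 22/27:5/27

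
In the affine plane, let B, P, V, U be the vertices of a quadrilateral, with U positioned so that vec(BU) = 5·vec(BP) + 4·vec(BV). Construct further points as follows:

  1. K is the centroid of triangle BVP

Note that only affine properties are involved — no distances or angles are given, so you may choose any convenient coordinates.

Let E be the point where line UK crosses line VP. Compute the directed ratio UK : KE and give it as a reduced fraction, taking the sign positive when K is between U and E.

Choose coordinates B = (0, 0), P = (1, 0), V = (0, 1), U = (5, 4).
1. K is the centroid of triangle BVP ⇒ K = (1/3, 1/3)
line UK meets VP at E = (13/25, 12/25)
K = U + t·(E−U) with t = 25/24, so UK:KE = 25/24:-1/24

UK:KE = -25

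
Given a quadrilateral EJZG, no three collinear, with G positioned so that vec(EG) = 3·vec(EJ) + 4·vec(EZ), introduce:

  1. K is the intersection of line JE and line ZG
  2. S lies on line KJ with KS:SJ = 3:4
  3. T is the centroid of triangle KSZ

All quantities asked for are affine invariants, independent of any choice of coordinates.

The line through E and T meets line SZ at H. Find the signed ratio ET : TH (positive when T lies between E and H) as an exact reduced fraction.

Assign E = (0, 0), J = (1, 0), Z = (0, 1), G = (3, 4) — the answer is frame-independent, so this choice is without loss of generality.
1. K is the intersection of line JE and line ZG ⇒ K = (-1, 0)
2. S lies on line KJ with KS:SJ = 3:4 ⇒ S = (-1/7, 0)
3. T is the centroid of triangle KSZ ⇒ T = (-8/21, 1/3)
line ET meets SZ at H = (-8/63, 1/9)
T = E + t·(H−E) with t = 3, so ET:TH = 3:-2

ET:TH = -3/2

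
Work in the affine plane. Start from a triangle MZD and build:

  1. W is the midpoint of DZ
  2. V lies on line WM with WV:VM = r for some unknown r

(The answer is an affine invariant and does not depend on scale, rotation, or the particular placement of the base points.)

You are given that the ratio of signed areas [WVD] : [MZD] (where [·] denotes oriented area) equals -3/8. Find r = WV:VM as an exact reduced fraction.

Choose coordinates M = (0, 0), Z = (1, 0), D = (0, 1).
1. W is the midpoint of DZ ⇒ W = (1/2, 1/2)
2. With WV:VM = r, write λ = r/(r+1) so V = W + λ·(M−W); V is affine-linear in λ
Every point depending on V is an affine combination of V and λ-independent points, so each such coordinate is linear in λ; the λ² term in each signed area is a multiple of (M−W)×(M−W) = 0, so 2·[WVD] and 2·[MZD] are each linear in λ. Evaluating at λ=0 and λ=1:
  2·[WVD] = -1/2·λ,   2·[MZD] = 1
So [WVD]:[MZD] = (-1/2·λ) / (1). Setting this equal to -3/8:
  -1/2·λ = -3/8·(1)  ⇒  λ = 3/4
Then r = λ/(1−λ) = (3/4)/(1/4) = 3. Check: with r = 3, V = (1/8, 1/8) and [WVD]:[MZD] = -3/8 as required.

r = 3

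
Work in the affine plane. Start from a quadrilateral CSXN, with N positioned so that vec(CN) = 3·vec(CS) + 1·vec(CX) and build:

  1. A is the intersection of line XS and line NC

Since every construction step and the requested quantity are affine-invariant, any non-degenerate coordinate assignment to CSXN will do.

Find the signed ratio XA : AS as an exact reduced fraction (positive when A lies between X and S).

Work in coordinates with C = (0, 0), S = (1, 0), X = (0, 1), N = (3, 1).
1. A is the intersection of line XS and line NC ⇒ A = (3/4, 1/4)
A = X + t·(S−X) with t = 3/4, so XA:AS = t:(1−t) = 3/4:1/4

XA:AS = 3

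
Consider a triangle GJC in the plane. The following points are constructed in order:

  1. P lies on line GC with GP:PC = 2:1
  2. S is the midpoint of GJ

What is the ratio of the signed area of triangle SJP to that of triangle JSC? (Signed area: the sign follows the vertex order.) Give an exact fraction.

Set G = (0, 0), J = (1, 0), C = (0, 1); any affine frame gives the same invariant.
1. P lies on line GC with GP:PC = 2:1 ⇒ P = (0, 2/3)
2. S is the midpoint of GJ ⇒ S = (1/2, 0)
2·[SJP] = 1/3, 2·[JSC] = -1/2
[SJP]:[JSC] = 1/3:-1/2 = -2/3

[SJP]:[JSC] = -2/3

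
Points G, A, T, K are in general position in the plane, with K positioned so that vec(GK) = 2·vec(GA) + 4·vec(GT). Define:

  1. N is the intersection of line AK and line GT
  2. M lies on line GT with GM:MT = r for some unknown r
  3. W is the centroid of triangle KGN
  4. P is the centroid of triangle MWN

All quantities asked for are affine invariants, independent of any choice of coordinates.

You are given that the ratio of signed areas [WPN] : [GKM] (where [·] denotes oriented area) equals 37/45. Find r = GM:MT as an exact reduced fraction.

r = 5/3

Work in coordinates with G = (0, 0), A = (1, 0), T = (0, 1), K = (2, 4).
1. N is the intersection of line AK and line GT ⇒ N = (0, -4)
2. With GM:MT = r, write λ = r/(r+1) so M = G + λ·(T−G); M is affine-linear in λ
3. W is the centroid of triangle KGN ⇒ W = (2/3, 0)
4. P is the centroid of triangle MWN ⇒ P is an affine combination of earlier points and hence also affine-linear in λ
Every point depending on M is an affine combination of M and λ-independent points, so each such coordinate is linear in λ; the λ² term in each signed area is a multiple of (T−G)×(T−G) = 0, so 2·[WPN] and 2·[GKM] are each linear in λ. Evaluating at λ=0 and λ=1:
  2·[WPN] = 2/9·λ + 8/9,   2·[GKM] = 2·λ
So [WPN]:[GKM] = (2/9·λ + 8/9) / (2·λ). Setting this equal to 37/45:
  2/9·λ + 8/9 = 37/45·(2·λ)  ⇒  λ = 5/8
Then r = λ/(1−λ) = (5/8)/(3/8) = 5/3. Check: with r = 5/3, M = (0, 5/8) and [WPN]:[GKM] = 37/45 as required.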